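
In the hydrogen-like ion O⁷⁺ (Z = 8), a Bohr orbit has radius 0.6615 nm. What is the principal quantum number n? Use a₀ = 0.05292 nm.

r_n = n²a₀/Z ⇒ n² = rZ/a₀ = 0.6615 × 8 / 0.05292 ≈ 100.00
n = 10

10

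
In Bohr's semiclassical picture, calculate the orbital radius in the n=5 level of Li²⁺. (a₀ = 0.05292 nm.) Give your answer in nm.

0.4410 nm

r_n = n²a₀/Z = 5² × 0.05292 / 3
    = 25 × 0.05292 / 3 = 0.4410 nm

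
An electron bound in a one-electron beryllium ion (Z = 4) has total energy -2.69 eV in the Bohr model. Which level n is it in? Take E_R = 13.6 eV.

E_n = −E_R Z²/n² ⇒ n² = E_R Z²/(−E_n) = 13.6 × 4² / 2.69 ≈ 80.89
n = 9

9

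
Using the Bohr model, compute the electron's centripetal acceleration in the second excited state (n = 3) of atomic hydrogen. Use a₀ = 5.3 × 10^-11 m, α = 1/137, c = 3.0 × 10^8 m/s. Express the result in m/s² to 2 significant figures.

1.1 × 10^21 m/s²

r = n²a₀/Z = 4.8 × 10^-10 m, v = Zαc/n = 7.3 × 10^5 m/s
a = v²/r = (7.3 × 10^5)² / 4.8 × 10^-10 = 1.1 × 10^21 m/s²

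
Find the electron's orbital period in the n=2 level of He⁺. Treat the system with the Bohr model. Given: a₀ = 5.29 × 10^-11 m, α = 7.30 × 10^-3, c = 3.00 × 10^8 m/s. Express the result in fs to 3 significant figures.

0.304 fs

r = n²a₀/Z = 2²·5.29 × 10^-11/2 = 1.06 × 10^-10 m
v = Zαc/n = 2·0.00730·3.00 × 10^8/2 = 2.19 × 10^6 m/s
T = 2πr/v = 3.04 × 10^-16 s = 0.304 fs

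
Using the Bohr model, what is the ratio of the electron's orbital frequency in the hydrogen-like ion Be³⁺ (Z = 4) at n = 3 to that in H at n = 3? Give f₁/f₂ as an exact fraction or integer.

f ∝ Z^2 · n^-3
f₁/f₂ = (4/1)^2 · (3/3)^-3 = 16

16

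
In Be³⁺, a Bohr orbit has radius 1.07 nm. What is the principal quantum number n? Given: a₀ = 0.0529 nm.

9

r_n = n²a₀/Z ⇒ n² = rZ/a₀ = 1.07 × 4 / 0.0529 ≈ 80.91
n = 9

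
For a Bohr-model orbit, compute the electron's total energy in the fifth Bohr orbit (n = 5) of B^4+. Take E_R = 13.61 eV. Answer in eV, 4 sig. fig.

-13.61 eV

E_n = −E_R·Z²/n² = −13.61 × 5²/5² = -13.61 eV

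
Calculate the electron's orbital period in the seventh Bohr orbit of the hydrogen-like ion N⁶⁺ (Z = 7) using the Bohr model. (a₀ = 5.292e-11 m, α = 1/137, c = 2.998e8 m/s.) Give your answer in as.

r = n²a₀/Z = 7²·5.292e-11/7 = 3.704e-10 m
v = Zαc/n = 7·0.007299·2.998e8/7 = 2.188e6 m/s
T = 2πr/v = 1.064e-15 s = 1064 as

1064 as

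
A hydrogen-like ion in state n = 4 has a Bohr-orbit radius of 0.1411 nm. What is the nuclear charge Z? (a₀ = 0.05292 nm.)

r_n = n²a₀/Z ⇒ Z = n²a₀/r = 4² × 0.05292 / 0.1411 ≈ 6.00
Z = 6

6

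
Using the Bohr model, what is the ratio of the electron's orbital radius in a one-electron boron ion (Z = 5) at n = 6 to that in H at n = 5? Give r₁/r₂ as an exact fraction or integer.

r ∝ Z^-1 · n^2
r₁/r₂ = (5/1)^-1 · (6/5)^2 = 36/125

36/125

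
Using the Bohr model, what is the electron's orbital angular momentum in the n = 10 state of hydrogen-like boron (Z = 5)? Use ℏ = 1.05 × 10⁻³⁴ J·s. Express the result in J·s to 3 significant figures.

1.05 × 10⁻³³ J·s

L_n = nℏ = 10 × 1.05 × 10⁻³⁴ = 1.05 × 10⁻³³ J·s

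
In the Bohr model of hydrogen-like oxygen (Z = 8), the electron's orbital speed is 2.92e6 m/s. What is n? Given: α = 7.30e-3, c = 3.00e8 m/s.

6

v_n = Zαc/n ⇒ n = Zαc/v = 8 × 0.00730 × 3.00e8 / 2.92e6 ≈ 6.00
n = 6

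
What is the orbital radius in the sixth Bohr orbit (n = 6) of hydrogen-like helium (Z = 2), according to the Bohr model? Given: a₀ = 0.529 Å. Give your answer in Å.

r_n = n²a₀/Z = 6² × 0.529 / 2
    = 36 × 0.529 / 2 = 9.52 Å

9.52 Å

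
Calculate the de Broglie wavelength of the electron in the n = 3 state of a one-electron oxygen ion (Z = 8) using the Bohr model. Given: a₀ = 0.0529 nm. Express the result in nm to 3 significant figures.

0.125 nm

The Bohr quantisation condition is nλ = 2πr_n.
r_n = n²a₀/Z = 0.0595 nm
λ = 2πr_n/n = 2π·0.0595/3 = 0.125 nm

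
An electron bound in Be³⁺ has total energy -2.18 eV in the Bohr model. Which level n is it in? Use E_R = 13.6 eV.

10

E_n = −E_R Z²/n² ⇒ n² = E_R Z²/(−E_n) = 13.6 × 4² / 2.18 ≈ 99.82
n = 10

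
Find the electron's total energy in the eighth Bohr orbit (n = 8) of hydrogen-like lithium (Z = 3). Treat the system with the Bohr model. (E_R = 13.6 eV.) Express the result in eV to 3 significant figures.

-1.91 eV

E_n = −E_R·Z²/n² = −13.6 × 3²/8² = -1.91 eV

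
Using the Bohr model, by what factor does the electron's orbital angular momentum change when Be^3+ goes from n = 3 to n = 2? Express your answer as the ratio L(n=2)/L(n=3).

2/3

L = nℏ depends only on n, so L ∝ n.
L(n=2)/L(n=3) = (2/3)^1 = 2/3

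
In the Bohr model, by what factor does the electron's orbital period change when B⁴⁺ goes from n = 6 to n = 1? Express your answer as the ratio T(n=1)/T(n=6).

T ∝ Z^-2 · n^3; with Z fixed, T ∝ n^3.
T(n=1)/T(n=6) = (1/6)^3 = 1/216

1/216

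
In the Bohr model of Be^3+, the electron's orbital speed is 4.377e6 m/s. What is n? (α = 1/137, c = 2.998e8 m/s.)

2

v_n = Zαc/n ⇒ n = Zαc/v = 4 × 0.007299 × 2.998e8 / 4.377e6 ≈ 2.00
n = 2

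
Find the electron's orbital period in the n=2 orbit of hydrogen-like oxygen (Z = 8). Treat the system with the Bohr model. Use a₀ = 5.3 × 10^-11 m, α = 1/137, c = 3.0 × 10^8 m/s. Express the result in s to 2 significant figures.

r = n²a₀/Z = 2²·5.3 × 10^-11/8 = 2.6 × 10^-11 m
v = Zαc/n = 8·0.0073·3.0 × 10^8/2 = 8.8 × 10^6 m/s
T = 2πr/v = 1.9 × 10^-17 s

1.9 × 10^-17 s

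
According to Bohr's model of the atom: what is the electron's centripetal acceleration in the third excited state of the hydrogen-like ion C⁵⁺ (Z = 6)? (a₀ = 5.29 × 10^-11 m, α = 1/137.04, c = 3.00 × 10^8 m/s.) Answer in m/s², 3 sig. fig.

7.64 × 10^22 m/s²

r = n²a₀/Z = 1.41 × 10^-10 m, v = Zαc/n = 3.28 × 10^6 m/s
a = v²/r = (3.28 × 10^6)² / 1.41 × 10^-10 = 7.64 × 10^22 m/s²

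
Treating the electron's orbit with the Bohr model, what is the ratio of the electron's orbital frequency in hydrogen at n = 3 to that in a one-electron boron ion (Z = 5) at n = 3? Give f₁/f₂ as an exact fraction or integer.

f ∝ Z^2 · n^-3
f₁/f₂ = (1/5)^2 · (3/3)^-3 = 1/25

1/25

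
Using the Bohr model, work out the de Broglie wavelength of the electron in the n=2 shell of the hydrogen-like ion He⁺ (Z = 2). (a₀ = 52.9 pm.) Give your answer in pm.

332 pm

The Bohr quantisation condition is nλ = 2πr_n.
r_n = n²a₀/Z = 106 pm
λ = 2πr_n/n = 2π·106/2 = 332 pm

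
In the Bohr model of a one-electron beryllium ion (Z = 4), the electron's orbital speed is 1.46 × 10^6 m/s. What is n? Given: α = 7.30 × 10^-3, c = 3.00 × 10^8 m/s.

v_n = Zαc/n ⇒ n = Zαc/v = 4 × 0.00730 × 3.00 × 10^8 / 1.46 × 10^6 ≈ 6.00
n = 6

6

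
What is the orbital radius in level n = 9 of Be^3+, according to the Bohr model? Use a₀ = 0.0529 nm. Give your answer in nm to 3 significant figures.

1.07 nm

r_n = n²a₀/Z = 9² × 0.0529 / 4
    = 81 × 0.0529 / 4 = 1.07 nm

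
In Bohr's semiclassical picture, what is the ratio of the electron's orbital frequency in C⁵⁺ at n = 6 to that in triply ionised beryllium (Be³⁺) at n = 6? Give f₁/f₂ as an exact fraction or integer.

9/4

f ∝ Z^2 · n^-3
f₁/f₂ = (6/4)^2 · (6/6)^-3 = 9/4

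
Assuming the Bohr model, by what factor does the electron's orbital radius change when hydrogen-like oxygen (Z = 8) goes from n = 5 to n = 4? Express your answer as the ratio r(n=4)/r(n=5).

r ∝ Z^-1 · n^2; with Z fixed, r ∝ n^2.
r(n=4)/r(n=5) = (4/5)^2 = 16/25

16/25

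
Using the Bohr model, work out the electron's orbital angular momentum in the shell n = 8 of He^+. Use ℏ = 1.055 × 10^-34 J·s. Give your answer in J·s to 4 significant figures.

L_n = nℏ = 8 × 1.055 × 10^-34 = 8.440 × 10^-34 J·s

8.440 × 10^-34 J·s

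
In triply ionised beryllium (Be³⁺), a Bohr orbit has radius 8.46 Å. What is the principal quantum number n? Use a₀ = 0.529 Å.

8

r_n = n²a₀/Z ⇒ n² = rZ/a₀ = 8.46 × 4 / 0.529 ≈ 63.97
n = 8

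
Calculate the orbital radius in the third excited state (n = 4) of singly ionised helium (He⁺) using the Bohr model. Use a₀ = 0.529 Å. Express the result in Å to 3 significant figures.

4.23 Å

r_n = n²a₀/Z = 4² × 0.529 / 2
    = 16 × 0.529 / 2 = 4.23 Å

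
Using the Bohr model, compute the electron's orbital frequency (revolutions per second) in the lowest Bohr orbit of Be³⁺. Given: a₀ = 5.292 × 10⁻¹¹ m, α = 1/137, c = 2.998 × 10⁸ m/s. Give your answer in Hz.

r = n²a₀/Z = 1.323 × 10⁻¹¹ m, v = Zαc/n = 8.753 × 10⁶ m/s
f = v/(2πr) = 1.053 × 10¹⁷ Hz

1.053 × 10¹⁷ Hz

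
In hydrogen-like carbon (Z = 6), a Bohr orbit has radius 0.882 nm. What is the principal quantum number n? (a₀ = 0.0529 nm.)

r_n = n²a₀/Z ⇒ n² = rZ/a₀ = 0.882 × 6 / 0.0529 ≈ 100.04
n = 10

10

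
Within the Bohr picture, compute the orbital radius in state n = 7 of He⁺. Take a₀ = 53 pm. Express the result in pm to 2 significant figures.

r_n = n²a₀/Z = 7² × 53 / 2
    = 49 × 53 / 2 = 1300 pm

1300 pm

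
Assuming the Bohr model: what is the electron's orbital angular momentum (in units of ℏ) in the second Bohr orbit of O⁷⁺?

2

L_n = nℏ, so L/ℏ = n = 2.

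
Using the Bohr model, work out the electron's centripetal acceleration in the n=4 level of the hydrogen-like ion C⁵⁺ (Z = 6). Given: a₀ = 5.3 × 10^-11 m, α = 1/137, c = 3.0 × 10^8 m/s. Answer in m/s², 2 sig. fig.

7.6 × 10^22 m/s²

r = n²a₀/Z = 1.4 × 10^-10 m, v = Zαc/n = 3.3 × 10^6 m/s
a = v²/r = (3.3 × 10^6)² / 1.4 × 10^-10 = 7.6 × 10^22 m/s²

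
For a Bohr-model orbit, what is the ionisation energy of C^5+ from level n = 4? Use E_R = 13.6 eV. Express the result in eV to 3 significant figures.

E_n = −E_R·Z²/n² = −13.6 × 6²/4² eV = -30.6 eV
Ionisation energy = −E_n = 30.6 eV

30.6 eV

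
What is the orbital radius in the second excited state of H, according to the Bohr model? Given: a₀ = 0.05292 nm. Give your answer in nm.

r_n = n²a₀/Z = 3² × 0.05292 / 1
    = 9 × 0.05292 / 1 = 0.4763 nm

0.4763 nm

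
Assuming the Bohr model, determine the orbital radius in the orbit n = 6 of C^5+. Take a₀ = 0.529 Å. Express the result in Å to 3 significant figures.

3.17 Å

r_n = n²a₀/Z = 6² × 0.529 / 6
    = 36 × 0.529 / 6 = 3.17 Å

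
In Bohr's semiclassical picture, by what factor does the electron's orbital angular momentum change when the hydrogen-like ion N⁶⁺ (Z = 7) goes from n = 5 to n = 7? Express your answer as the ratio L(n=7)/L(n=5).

L = nℏ depends only on n, so L ∝ n.
L(n=7)/L(n=5) = (7/5)^1 = 7/5

7/5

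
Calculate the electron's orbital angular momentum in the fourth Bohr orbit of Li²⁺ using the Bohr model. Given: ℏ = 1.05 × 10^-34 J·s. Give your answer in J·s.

4.20 × 10^-34 J·s

L_n = nℏ = 4 × 1.05 × 10^-34 = 4.20 × 10^-34 J·s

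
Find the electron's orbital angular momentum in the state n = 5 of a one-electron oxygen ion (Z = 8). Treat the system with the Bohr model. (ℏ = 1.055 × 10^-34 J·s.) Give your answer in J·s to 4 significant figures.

L_n = nℏ = 5 × 1.055 × 10^-34 = 5.275 × 10^-34 J·s

5.275 × 10^-34 J·s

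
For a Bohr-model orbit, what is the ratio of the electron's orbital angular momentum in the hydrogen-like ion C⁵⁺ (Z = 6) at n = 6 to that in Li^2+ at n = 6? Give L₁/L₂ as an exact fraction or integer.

L = nℏ is independent of Z.
L₁/L₂ = n₁/n₂ = 6/6 = 1

1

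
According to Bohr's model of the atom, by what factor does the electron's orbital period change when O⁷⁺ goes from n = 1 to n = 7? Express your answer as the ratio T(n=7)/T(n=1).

T ∝ Z^-2 · n^3; with Z fixed, T ∝ n^3.
T(n=7)/T(n=1) = (7/1)^3 = 343

343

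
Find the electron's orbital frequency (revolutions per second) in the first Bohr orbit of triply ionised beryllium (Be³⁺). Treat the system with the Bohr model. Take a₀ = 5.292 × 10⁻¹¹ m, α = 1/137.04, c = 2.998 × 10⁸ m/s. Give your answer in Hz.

r = n²a₀/Z = 1.323 × 10⁻¹¹ m, v = Zαc/n = 8.751 × 10⁶ m/s
f = v/(2πr) = 1.053 × 10¹⁷ Hz

1.053 × 10¹⁷ Hz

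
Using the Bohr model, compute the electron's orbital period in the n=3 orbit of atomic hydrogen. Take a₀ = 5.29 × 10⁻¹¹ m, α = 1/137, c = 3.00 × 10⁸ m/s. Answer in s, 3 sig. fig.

r = n²a₀/Z = 3²·5.29 × 10⁻¹¹/1 = 4.76 × 10⁻¹⁰ m
v = Zαc/n = 1·0.00730·3.00 × 10⁸/3 = 7.30 × 10⁵ m/s
T = 2πr/v = 4.10 × 10⁻¹⁵ s

4.10 × 10⁻¹⁵ s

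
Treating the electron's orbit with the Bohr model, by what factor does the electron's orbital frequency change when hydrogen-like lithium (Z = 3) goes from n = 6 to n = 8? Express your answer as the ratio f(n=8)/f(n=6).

f ∝ Z^2 · n^-3; with Z fixed, f ∝ n^-3.
f(n=8)/f(n=6) = (8/6)^-3 = 27/64

27/64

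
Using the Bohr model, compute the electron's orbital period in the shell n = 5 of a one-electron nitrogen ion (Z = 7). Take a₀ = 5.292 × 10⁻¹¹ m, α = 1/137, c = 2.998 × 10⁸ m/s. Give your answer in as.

387.6 as

r = n²a₀/Z = 5²·5.292 × 10⁻¹¹/7 = 1.890 × 10⁻¹⁰ m
v = Zαc/n = 7·0.007299·2.998 × 10⁸/5 = 3.064 × 10⁶ m/s
T = 2πr/v = 3.876 × 10⁻¹⁶ s = 387.6 as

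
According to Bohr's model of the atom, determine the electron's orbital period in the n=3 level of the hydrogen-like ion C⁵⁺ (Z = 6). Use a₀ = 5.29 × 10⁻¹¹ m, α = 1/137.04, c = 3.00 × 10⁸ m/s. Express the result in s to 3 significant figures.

r = n²a₀/Z = 3²·5.29 × 10⁻¹¹/6 = 7.94 × 10⁻¹¹ m
v = Zαc/n = 6·0.00730·3.00 × 10⁸/3 = 4.38 × 10⁶ m/s
T = 2πr/v = 1.14 × 10⁻¹⁶ s

1.14 × 10⁻¹⁶ s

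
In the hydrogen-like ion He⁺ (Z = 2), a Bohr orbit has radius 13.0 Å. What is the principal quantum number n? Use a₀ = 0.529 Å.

r_n = n²a₀/Z ⇒ n² = rZ/a₀ = 13.0 × 2 / 0.529 ≈ 49.15
n = 7

7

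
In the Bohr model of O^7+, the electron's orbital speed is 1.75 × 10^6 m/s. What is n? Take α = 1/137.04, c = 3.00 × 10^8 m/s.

10

v_n = Zαc/n ⇒ n = Zαc/v = 8 × 0.00730 × 3.00 × 10^8 / 1.75 × 10^6 ≈ 10.01
n = 10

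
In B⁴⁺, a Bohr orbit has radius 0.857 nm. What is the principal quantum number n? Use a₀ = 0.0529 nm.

9

r_n = n²a₀/Z ⇒ n² = rZ/a₀ = 0.857 × 5 / 0.0529 ≈ 81.00
n = 9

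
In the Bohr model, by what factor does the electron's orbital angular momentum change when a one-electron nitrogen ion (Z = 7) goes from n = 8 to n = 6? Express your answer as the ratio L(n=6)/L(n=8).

L = nℏ depends only on n, so L ∝ n.
L(n=6)/L(n=8) = (6/8)^1 = 3/4

3/4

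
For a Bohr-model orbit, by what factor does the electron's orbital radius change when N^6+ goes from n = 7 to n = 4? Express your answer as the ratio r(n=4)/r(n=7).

16/49

r ∝ Z^-1 · n^2; with Z fixed, r ∝ n^2.
r(n=4)/r(n=7) = (4/7)^2 = 16/49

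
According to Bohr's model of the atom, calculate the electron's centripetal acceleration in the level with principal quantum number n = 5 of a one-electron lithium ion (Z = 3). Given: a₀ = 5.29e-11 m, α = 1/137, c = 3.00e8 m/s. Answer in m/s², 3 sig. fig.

r = n²a₀/Z = 4.41e-10 m, v = Zαc/n = 1.31e6 m/s
a = v²/r = (1.31e6)² / 4.41e-10 = 3.92e21 m/s²

3.92e21 m/s²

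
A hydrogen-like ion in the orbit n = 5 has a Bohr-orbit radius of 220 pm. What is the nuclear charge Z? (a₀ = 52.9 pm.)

r_n = n²a₀/Z ⇒ Z = n²a₀/r = 5² × 52.9 / 220 ≈ 6.01
Z = 6

6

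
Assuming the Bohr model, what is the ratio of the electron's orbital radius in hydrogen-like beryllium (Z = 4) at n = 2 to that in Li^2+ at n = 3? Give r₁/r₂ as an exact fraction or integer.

r ∝ Z^-1 · n^2
r₁/r₂ = (4/3)^-1 · (2/3)^2 = 1/3

1/3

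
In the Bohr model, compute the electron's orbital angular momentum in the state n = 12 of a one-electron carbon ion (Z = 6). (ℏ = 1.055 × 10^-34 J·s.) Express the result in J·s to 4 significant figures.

1.266 × 10^-33 J·s

L_n = nℏ = 12 × 1.055 × 10^-34 = 1.266 × 10^-33 J·s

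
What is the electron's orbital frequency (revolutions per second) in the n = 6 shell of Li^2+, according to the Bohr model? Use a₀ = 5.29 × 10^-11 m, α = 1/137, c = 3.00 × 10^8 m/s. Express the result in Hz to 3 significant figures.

2.75 × 10^14 Hz

r = n²a₀/Z = 6.35 × 10^-10 m, v = Zαc/n = 1.09 × 10^6 m/s
f = v/(2πr) = 2.75 × 10^14 Hz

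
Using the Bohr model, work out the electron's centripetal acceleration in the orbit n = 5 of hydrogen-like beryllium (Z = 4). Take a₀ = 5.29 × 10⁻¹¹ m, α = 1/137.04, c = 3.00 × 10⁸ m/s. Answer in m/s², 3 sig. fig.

9.28 × 10²¹ m/s²

r = n²a₀/Z = 3.31 × 10⁻¹⁰ m, v = Zαc/n = 1.75 × 10⁶ m/s
a = v²/r = (1.75 × 10⁶)² / 3.31 × 10⁻¹⁰ = 9.28 × 10²¹ m/s²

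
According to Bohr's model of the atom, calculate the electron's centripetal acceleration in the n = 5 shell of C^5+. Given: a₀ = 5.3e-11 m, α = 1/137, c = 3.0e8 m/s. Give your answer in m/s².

r = n²a₀/Z = 2.2e-10 m, v = Zαc/n = 2.6e6 m/s
a = v²/r = (2.6e6)² / 2.2e-10 = 3.1e22 m/s²

3.1e22 m/s²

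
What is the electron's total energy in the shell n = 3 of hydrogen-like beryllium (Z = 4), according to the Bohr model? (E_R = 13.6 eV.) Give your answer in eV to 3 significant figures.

-24.2 eV

E_n = −E_R·Z²/n² = −13.6 × 4²/3² = -24.2 eV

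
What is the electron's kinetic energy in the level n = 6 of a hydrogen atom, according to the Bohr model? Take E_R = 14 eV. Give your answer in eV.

For a Coulomb orbit the virial theorem gives K = −E_n.
E_n = −E_R·Z²/n², so K = E_R·Z²/n² = 14 × 1²/6² = 0.39 eV

0.39 eV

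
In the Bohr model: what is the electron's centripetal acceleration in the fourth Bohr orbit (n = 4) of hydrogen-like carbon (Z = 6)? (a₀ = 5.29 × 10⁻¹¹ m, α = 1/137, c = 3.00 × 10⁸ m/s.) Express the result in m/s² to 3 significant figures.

7.65 × 10²² m/s²

r = n²a₀/Z = 1.41 × 10⁻¹⁰ m, v = Zαc/n = 3.28 × 10⁶ m/s
a = v²/r = (3.28 × 10⁶)² / 1.41 × 10⁻¹⁰ = 7.65 × 10²² m/s²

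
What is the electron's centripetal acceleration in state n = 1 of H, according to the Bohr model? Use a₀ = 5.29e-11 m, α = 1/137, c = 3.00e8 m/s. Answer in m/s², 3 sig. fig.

r = n²a₀/Z = 5.29e-11 m, v = Zαc/n = 2.19e6 m/s
a = v²/r = (2.19e6)² / 5.29e-11 = 9.06e22 m/s²

9.06e22 m/s²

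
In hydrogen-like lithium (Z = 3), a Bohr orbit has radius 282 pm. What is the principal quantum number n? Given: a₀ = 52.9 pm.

4

r_n = n²a₀/Z ⇒ n² = rZ/a₀ = 282 × 3 / 52.9 ≈ 15.99
n = 4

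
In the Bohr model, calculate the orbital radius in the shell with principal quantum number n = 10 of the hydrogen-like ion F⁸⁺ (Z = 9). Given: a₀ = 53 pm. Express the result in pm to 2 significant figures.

590 pm

r_n = n²a₀/Z = 10² × 53 / 9
    = 100 × 53 / 9 = 590 pm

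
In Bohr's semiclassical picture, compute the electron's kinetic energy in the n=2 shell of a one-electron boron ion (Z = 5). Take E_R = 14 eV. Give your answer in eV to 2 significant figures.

For a Coulomb orbit the virial theorem gives K = −E_n.
E_n = −E_R·Z²/n², so K = E_R·Z²/n² = 14 × 5²/2² = 88 eV

88 eV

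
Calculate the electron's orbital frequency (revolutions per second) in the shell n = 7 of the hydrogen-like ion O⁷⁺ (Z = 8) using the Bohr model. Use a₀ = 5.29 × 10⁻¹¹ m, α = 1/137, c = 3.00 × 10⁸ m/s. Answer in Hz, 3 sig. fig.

1.23 × 10¹⁵ Hz

r = n²a₀/Z = 3.24 × 10⁻¹⁰ m, v = Zαc/n = 2.50 × 10⁶ m/s
f = v/(2πr) = 1.23 × 10¹⁵ Hz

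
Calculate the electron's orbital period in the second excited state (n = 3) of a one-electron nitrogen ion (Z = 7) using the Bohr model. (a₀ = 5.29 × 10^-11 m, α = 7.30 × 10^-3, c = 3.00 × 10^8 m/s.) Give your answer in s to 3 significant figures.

8.36 × 10^-17 s

r = n²a₀/Z = 3²·5.29 × 10^-11/7 = 6.80 × 10^-11 m
v = Zαc/n = 7·0.00730·3.00 × 10^8/3 = 5.11 × 10^6 m/s
T = 2πr/v = 8.36 × 10^-17 s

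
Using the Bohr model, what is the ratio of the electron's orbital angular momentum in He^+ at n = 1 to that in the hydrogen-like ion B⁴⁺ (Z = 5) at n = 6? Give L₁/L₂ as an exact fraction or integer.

L = nℏ is independent of Z.
L₁/L₂ = n₁/n₂ = 1/6 = 1/6

1/6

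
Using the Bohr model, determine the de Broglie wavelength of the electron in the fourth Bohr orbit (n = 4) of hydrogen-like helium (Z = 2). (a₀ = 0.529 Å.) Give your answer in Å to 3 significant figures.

The Bohr quantisation condition is nλ = 2πr_n.
r_n = n²a₀/Z = 4.23 Å
λ = 2πr_n/n = 2π·4.23/4 = 6.65 Å

6.65 Å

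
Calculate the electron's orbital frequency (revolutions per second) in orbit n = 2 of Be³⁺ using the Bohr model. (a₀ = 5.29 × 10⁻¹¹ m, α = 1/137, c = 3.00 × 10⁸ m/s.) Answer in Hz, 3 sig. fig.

1.32 × 10¹⁶ Hz

r = n²a₀/Z = 5.29 × 10⁻¹¹ m, v = Zαc/n = 4.38 × 10⁶ m/s
f = v/(2πr) = 1.32 × 10¹⁶ Hz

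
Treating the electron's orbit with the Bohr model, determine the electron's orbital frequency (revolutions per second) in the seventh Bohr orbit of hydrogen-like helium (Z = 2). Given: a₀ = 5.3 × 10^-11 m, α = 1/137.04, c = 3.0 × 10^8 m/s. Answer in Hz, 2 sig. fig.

7.7 × 10^13 Hz

r = n²a₀/Z = 1.3 × 10^-9 m, v = Zαc/n = 6.3 × 10^5 m/s
f = v/(2πr) = 7.7 × 10^13 Hz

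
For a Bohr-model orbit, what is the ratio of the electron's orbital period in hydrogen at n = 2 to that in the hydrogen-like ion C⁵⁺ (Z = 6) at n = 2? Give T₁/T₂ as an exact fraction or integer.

T ∝ Z^-2 · n^3
T₁/T₂ = (1/6)^-2 · (2/2)^3 = 36

36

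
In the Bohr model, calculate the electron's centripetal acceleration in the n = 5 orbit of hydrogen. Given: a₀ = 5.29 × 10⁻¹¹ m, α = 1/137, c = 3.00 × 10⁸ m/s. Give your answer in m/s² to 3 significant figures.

r = n²a₀/Z = 1.32 × 10⁻⁹ m, v = Zαc/n = 4.38 × 10⁵ m/s
a = v²/r = (4.38 × 10⁵)² / 1.32 × 10⁻⁹ = 1.45 × 10²⁰ m/s²

1.45 × 10²⁰ m/s²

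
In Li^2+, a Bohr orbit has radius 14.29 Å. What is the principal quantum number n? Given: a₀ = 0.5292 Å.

r_n = n²a₀/Z ⇒ n² = rZ/a₀ = 14.29 × 3 / 0.5292 ≈ 81.01
n = 9

9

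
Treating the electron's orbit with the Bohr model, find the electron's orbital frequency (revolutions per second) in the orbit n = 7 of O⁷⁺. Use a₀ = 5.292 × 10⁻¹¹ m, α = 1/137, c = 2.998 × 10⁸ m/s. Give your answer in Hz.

1.228 × 10¹⁵ Hz

r = n²a₀/Z = 3.241 × 10⁻¹⁰ m, v = Zαc/n = 2.501 × 10⁶ m/s
f = v/(2πr) = 1.228 × 10¹⁵ Hz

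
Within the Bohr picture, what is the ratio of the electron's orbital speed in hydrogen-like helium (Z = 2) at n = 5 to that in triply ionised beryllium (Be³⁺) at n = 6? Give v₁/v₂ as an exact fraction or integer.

3/5

v ∝ Z^1 · n^-1
v₁/v₂ = (2/4)^1 · (5/6)^-1 = 3/5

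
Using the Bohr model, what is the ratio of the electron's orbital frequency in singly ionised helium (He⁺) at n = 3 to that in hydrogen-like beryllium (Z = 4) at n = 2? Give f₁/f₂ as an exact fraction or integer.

2/27

f ∝ Z^2 · n^-3
f₁/f₂ = (2/4)^2 · (3/2)^-3 = 2/27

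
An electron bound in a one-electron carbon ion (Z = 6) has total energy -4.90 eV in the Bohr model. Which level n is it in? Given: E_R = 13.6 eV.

10

E_n = −E_R Z²/n² ⇒ n² = E_R Z²/(−E_n) = 13.6 × 6² / 4.90 ≈ 99.92
n = 10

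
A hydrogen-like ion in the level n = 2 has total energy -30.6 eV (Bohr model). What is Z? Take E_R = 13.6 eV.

3

E_n = −E_R Z²/n² ⇒ Z² = −E_n n²/E_R = 30.6 × 2² / 13.6 ≈ 9.00
Z = 3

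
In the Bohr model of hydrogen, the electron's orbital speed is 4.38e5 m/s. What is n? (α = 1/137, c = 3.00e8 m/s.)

5

v_n = Zαc/n ⇒ n = Zαc/v = 1 × 0.00730 × 3.00e8 / 4.38e5 ≈ 5.00
n = 5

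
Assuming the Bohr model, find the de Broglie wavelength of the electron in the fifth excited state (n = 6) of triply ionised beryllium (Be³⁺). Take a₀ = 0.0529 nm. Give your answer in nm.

0.499 nm

The Bohr quantisation condition is nλ = 2πr_n.
r_n = n²a₀/Z = 0.476 nm
λ = 2πr_n/n = 2π·0.476/6 = 0.499 nm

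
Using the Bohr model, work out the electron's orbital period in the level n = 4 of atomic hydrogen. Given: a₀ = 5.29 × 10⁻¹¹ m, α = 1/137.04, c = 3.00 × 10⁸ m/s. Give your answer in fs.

r = n²a₀/Z = 4²·5.29 × 10⁻¹¹/1 = 8.46 × 10⁻¹⁰ m
v = Zαc/n = 1·0.00730·3.00 × 10⁸/4 = 5.47 × 10⁵ m/s
T = 2πr/v = 9.72 × 10⁻¹⁵ s = 9.72 fs

9.72 fs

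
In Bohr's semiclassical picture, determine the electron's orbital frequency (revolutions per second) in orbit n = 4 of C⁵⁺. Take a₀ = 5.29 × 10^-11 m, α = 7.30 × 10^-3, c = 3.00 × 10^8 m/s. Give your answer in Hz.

r = n²a₀/Z = 1.41 × 10^-10 m, v = Zαc/n = 3.29 × 10^6 m/s
f = v/(2πr) = 3.71 × 10^15 Hz

3.71 × 10^15 Hz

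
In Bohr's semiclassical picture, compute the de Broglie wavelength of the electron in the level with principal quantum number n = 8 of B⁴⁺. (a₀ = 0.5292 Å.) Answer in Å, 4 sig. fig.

5.320 Å

The Bohr quantisation condition is nλ = 2πr_n.
r_n = n²a₀/Z = 6.774 Å
λ = 2πr_n/n = 2π·6.774/8 = 5.320 Å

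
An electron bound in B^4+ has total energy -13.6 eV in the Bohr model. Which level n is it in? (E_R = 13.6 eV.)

E_n = −E_R Z²/n² ⇒ n² = E_R Z²/(−E_n) = 13.6 × 5² / 13.6 ≈ 25.00
n = 5

5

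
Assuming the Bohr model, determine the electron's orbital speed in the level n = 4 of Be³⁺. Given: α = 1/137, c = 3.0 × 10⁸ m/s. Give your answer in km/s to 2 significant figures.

v_n = Zαc/n = 4 × 0.0073 × 3.0 × 10⁸ / 4
    = 2200 km/s

2200 km/s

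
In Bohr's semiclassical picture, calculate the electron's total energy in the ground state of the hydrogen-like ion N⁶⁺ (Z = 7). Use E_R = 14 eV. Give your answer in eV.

-690 eV

E_n = −E_R·Z²/n² = −14 × 7²/1² = -690 eV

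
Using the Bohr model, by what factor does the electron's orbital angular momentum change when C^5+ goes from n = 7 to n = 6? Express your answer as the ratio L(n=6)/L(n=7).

6/7

L = nℏ depends only on n, so L ∝ n.
L(n=6)/L(n=7) = (6/7)^1 = 6/7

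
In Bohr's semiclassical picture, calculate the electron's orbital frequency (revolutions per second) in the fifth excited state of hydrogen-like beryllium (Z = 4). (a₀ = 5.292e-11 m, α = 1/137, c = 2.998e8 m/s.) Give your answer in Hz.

4.875e14 Hz

r = n²a₀/Z = 4.763e-10 m, v = Zαc/n = 1.459e6 m/s
f = v/(2πr) = 4.875e14 Hz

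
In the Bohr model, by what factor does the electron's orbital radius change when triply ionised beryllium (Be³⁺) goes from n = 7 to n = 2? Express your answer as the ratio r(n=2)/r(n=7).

r ∝ Z^-1 · n^2; with Z fixed, r ∝ n^2.
r(n=2)/r(n=7) = (2/7)^2 = 4/49

4/49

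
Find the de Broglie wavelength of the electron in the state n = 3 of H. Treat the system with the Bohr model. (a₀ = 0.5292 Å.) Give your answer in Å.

The Bohr quantisation condition is nλ = 2πr_n.
r_n = n²a₀/Z = 4.763 Å
λ = 2πr_n/n = 2π·4.763/3 = 9.975 Å

9.975 Å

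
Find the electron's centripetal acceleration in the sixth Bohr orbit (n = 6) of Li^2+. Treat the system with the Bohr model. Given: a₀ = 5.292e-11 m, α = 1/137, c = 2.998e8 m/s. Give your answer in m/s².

1.885e21 m/s²

r = n²a₀/Z = 6.350e-10 m, v = Zαc/n = 1.094e6 m/s
a = v²/r = (1.094e6)² / 6.350e-10 = 1.885e21 m/s²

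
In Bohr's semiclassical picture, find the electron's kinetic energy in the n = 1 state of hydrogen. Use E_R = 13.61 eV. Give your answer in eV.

For a Coulomb orbit the virial theorem gives K = −E_n.
E_n = −E_R·Z²/n², so K = E_R·Z²/n² = 13.61 × 1²/1² = 13.61 eV

13.61 eV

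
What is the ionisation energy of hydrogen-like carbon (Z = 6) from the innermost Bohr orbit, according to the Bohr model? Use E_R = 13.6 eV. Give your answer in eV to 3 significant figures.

490 eV

E_n = −E_R·Z²/n² = −13.6 × 6²/1² eV = -490 eV
Ionisation energy = −E_n = 490 eV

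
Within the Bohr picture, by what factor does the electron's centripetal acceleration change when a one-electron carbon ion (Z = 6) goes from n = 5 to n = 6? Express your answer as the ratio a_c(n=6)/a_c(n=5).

a_c ∝ Z^3 · n^-4; with Z fixed, a_c ∝ n^-4.
a_c(n=6)/a_c(n=5) = (6/5)^-4 = 625/1296

625/1296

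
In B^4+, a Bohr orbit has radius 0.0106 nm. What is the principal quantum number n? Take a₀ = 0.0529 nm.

1

r_n = n²a₀/Z ⇒ n² = rZ/a₀ = 0.0106 × 5 / 0.0529 ≈ 1.00
n = 1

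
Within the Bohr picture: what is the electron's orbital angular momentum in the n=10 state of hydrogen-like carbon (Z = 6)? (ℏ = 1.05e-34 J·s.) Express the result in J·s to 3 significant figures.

1.05e-33 J·s

L_n = nℏ = 10 × 1.05e-34 = 1.05e-33 J·s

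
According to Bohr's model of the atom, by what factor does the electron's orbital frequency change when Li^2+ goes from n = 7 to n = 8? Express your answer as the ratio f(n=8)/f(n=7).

343/512

f ∝ Z^2 · n^-3; with Z fixed, f ∝ n^-3.
f(n=8)/f(n=7) = (8/7)^-3 = 343/512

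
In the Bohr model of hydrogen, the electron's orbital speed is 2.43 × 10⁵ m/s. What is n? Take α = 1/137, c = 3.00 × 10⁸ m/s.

v_n = Zαc/n ⇒ n = Zαc/v = 1 × 0.00730 × 3.00 × 10⁸ / 2.43 × 10⁵ ≈ 9.01
n = 9

9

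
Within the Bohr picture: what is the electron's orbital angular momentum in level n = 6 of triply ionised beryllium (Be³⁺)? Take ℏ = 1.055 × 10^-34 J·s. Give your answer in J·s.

L_n = nℏ = 6 × 1.055 × 10^-34 = 6.330 × 10^-34 J·s

6.330 × 10^-34 J·s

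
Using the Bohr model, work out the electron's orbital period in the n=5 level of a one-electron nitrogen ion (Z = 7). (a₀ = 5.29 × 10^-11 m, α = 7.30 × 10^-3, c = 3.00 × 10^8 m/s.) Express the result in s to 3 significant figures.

r = n²a₀/Z = 5²·5.29 × 10^-11/7 = 1.89 × 10^-10 m
v = Zαc/n = 7·0.00730·3.00 × 10^8/5 = 3.07 × 10^6 m/s
T = 2πr/v = 3.87 × 10^-16 s

3.87 × 10^-16 s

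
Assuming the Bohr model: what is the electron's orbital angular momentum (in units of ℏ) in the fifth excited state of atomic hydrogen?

L_n = nℏ, so L/ℏ = n = 6.

6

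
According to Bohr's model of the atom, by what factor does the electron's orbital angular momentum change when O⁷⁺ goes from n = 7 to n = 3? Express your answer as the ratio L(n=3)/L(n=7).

3/7

L = nℏ depends only on n, so L ∝ n.
L(n=3)/L(n=7) = (3/7)^1 = 3/7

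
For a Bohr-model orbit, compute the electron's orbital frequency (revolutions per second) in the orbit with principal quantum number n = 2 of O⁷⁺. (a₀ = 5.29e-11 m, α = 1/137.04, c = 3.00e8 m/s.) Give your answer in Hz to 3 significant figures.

5.27e16 Hz

r = n²a₀/Z = 2.65e-11 m, v = Zαc/n = 8.76e6 m/s
f = v/(2πr) = 5.27e16 Hz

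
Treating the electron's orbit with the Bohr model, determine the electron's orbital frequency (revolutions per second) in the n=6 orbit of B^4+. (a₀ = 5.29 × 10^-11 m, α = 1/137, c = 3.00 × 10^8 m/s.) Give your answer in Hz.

r = n²a₀/Z = 3.81 × 10^-10 m, v = Zαc/n = 1.82 × 10^6 m/s
f = v/(2πr) = 7.63 × 10^14 Hz

7.63 × 10^14 Hz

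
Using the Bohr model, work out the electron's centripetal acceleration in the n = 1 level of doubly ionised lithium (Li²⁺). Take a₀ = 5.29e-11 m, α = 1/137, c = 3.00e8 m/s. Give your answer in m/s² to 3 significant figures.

2.45e24 m/s²

r = n²a₀/Z = 1.76e-11 m, v = Zαc/n = 6.57e6 m/s
a = v²/r = (6.57e6)² / 1.76e-11 = 2.45e24 m/s²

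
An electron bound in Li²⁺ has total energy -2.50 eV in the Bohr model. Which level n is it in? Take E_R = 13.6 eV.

7

E_n = −E_R Z²/n² ⇒ n² = E_R Z²/(−E_n) = 13.6 × 3² / 2.50 ≈ 48.96
n = 7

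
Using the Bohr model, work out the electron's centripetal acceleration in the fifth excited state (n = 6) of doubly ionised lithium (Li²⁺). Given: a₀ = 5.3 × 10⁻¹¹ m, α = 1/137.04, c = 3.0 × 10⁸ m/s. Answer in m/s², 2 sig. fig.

r = n²a₀/Z = 6.4 × 10⁻¹⁰ m, v = Zαc/n = 1.1 × 10⁶ m/s
a = v²/r = (1.1 × 10⁶)² / 6.4 × 10⁻¹⁰ = 1.9 × 10²¹ m/s²

1.9 × 10²¹ m/s²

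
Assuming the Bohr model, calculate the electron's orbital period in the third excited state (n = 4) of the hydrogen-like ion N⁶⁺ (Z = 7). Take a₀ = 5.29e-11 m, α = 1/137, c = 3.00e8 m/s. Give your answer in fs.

r = n²a₀/Z = 4²·5.29e-11/7 = 1.21e-10 m
v = Zαc/n = 7·0.00730·3.00e8/4 = 3.83e6 m/s
T = 2πr/v = 1.98e-16 s = 0.198 fs

0.198 fs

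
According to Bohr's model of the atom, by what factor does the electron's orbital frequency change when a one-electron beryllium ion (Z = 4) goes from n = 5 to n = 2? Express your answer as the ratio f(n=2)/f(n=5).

125/8

f ∝ Z^2 · n^-3; with Z fixed, f ∝ n^-3.
f(n=2)/f(n=5) = (2/5)^-3 = 125/8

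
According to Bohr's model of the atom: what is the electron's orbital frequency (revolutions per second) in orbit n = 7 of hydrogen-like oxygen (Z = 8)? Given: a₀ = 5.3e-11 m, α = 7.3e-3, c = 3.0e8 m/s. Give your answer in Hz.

r = n²a₀/Z = 3.2e-10 m, v = Zαc/n = 2.5e6 m/s
f = v/(2πr) = 1.2e15 Hz

1.2e15 Hz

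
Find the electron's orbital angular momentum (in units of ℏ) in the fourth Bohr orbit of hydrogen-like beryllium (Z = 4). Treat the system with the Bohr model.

L_n = nℏ, so L/ℏ = n = 4.

4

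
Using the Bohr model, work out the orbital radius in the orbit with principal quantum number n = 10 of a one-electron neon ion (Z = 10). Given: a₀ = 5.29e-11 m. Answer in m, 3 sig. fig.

r_n = n²a₀/Z = 10² × 5.29e-11 / 10
    = 100 × 5.29e-11 / 10 = 5.29e-10 m

5.29e-10 m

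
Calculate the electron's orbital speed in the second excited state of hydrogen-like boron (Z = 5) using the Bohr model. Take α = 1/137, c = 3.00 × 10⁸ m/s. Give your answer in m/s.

3.65 × 10⁶ m/s

v_n = Zαc/n = 5 × 0.00730 × 3.00 × 10⁸ / 3
    = 3.65 × 10⁶ m/s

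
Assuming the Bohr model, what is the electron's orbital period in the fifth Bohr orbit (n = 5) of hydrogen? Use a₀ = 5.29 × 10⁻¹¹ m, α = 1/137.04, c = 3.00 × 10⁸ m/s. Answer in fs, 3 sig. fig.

r = n²a₀/Z = 5²·5.29 × 10⁻¹¹/1 = 1.32 × 10⁻⁹ m
v = Zαc/n = 1·0.00730·3.00 × 10⁸/5 = 4.38 × 10⁵ m/s
T = 2πr/v = 1.90 × 10⁻¹⁴ s = 19.0 fs

19.0 fs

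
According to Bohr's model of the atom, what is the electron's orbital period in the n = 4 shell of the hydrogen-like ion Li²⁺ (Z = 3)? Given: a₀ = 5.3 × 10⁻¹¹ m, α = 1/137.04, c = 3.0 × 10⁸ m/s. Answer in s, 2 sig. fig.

1.1 × 10⁻¹⁵ s

r = n²a₀/Z = 4²·5.3 × 10⁻¹¹/3 = 2.8 × 10⁻¹⁰ m
v = Zαc/n = 3·0.0073·3.0 × 10⁸/4 = 1.6 × 10⁶ m/s
T = 2πr/v = 1.1 × 10⁻¹⁵ s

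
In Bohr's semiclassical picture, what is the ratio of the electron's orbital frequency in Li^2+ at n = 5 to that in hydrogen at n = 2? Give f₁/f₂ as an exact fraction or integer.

f ∝ Z^2 · n^-3
f₁/f₂ = (3/1)^2 · (5/2)^-3 = 72/125

72/125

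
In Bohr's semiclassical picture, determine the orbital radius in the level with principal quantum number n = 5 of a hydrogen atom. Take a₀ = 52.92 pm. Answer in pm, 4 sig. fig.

1323 pm

r_n = n²a₀/Z = 5² × 52.92 / 1
    = 25 × 52.92 / 1 = 1323 pm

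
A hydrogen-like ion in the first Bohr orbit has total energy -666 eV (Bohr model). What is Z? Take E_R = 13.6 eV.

E_n = −E_R Z²/n² ⇒ Z² = −E_n n²/E_R = 666 × 1² / 13.6 ≈ 48.97
Z = 7

7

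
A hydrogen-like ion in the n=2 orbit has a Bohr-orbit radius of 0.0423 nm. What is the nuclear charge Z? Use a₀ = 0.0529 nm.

r_n = n²a₀/Z ⇒ Z = n²a₀/r = 2² × 0.0529 / 0.0423 ≈ 5.00
Z = 5

5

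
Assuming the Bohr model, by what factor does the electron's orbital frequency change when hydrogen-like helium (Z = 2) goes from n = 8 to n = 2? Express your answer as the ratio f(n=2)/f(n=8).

f ∝ Z^2 · n^-3; with Z fixed, f ∝ n^-3.
f(n=2)/f(n=8) = (2/8)^-3 = 64

64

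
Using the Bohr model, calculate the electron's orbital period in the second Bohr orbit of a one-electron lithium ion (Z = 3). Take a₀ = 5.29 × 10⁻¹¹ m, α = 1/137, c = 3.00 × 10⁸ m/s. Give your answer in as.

135 as

r = n²a₀/Z = 2²·5.29 × 10⁻¹¹/3 = 7.05 × 10⁻¹¹ m
v = Zαc/n = 3·0.00730·3.00 × 10⁸/2 = 3.28 × 10⁶ m/s
T = 2πr/v = 1.35 × 10⁻¹⁶ s = 135 as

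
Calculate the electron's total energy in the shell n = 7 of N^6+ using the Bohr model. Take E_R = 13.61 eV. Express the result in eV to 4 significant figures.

E_n = −E_R·Z²/n² = −13.61 × 7²/7² = -13.61 eV

-13.61 eV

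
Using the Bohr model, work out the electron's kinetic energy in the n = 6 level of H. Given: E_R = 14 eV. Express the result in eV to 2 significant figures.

0.39 eV

For a Coulomb orbit the virial theorem gives K = −E_n.
E_n = −E_R·Z²/n², so K = E_R·Z²/n² = 14 × 1²/6² = 0.39 eV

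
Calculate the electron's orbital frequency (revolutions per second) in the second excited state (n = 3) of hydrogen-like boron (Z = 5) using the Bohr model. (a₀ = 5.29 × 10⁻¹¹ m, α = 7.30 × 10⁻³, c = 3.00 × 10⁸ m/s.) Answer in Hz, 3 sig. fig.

6.10 × 10¹⁵ Hz

r = n²a₀/Z = 9.52 × 10⁻¹¹ m, v = Zαc/n = 3.65 × 10⁶ m/s
f = v/(2πr) = 6.10 × 10¹⁵ Hz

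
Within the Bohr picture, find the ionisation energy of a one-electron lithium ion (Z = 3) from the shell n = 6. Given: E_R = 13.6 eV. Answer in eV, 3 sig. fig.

3.40 eV

E_n = −E_R·Z²/n² = −13.6 × 3²/6² eV = -3.40 eV
Ionisation energy = −E_n = 3.40 eV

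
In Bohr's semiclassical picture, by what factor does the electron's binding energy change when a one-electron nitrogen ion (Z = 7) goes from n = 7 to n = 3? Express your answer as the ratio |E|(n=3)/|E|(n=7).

|E| ∝ Z^2 · n^-2; with Z fixed, |E| ∝ n^-2.
|E|(n=3)/|E|(n=7) = (3/7)^-2 = 49/9

49/9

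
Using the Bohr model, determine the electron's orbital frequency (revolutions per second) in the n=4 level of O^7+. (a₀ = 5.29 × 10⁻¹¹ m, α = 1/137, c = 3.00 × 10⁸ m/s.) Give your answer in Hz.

6.59 × 10¹⁵ Hz

r = n²a₀/Z = 1.06 × 10⁻¹⁰ m, v = Zαc/n = 4.38 × 10⁶ m/s
f = v/(2πr) = 6.59 × 10¹⁵ Hz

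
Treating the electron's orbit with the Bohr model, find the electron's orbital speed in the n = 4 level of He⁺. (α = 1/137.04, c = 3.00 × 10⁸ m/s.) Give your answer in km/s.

1090 km/s

v_n = Zαc/n = 2 × 0.00730 × 3.00 × 10⁸ / 4
    = 1090 km/s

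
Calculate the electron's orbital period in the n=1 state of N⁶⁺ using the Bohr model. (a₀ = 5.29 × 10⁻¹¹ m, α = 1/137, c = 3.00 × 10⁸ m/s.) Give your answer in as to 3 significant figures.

3.10 as

r = n²a₀/Z = 1²·5.29 × 10⁻¹¹/7 = 7.56 × 10⁻¹² m
v = Zαc/n = 7·0.00730·3.00 × 10⁸/1 = 1.53 × 10⁷ m/s
T = 2πr/v = 3.10 × 10⁻¹⁸ s = 3.10 as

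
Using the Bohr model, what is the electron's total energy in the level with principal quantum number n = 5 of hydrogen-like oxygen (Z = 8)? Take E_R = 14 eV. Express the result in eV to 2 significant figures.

E_n = −E_R·Z²/n² = −14 × 8²/5² = -36 eV

-36 eV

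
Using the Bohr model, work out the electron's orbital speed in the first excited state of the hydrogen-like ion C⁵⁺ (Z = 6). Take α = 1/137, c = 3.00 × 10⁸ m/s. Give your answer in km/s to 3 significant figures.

6570 km/s

v_n = Zαc/n = 6 × 0.00730 × 3.00 × 10⁸ / 2
    = 6570 km/s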